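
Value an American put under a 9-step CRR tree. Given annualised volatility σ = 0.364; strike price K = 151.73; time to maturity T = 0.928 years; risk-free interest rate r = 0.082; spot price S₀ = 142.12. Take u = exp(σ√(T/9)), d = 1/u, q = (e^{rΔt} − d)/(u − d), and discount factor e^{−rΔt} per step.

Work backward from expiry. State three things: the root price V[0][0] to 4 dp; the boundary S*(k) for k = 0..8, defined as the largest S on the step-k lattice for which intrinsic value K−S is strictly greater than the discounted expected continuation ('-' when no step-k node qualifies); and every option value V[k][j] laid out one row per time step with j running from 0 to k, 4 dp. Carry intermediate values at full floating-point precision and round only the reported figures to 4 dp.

price = 20.6854
boundary = - - - 100.0851 112.4945 100.0851 112.4945 100.0851 112.4945
tree:
20.6854
28.9859 12.9622
39.3645 19.3814 6.9386
51.6449 28.0848 11.2446 2.8686
62.6855 39.2355 17.7146 5.1428 0.7056
72.5081 51.6449 26.9460 9.0366 1.4435 0.0000
81.2472 62.6855 39.2355 15.4497 2.9532 0.0000 0.0000
89.0222 72.5081 51.6449 25.3928 6.0418 0.0000 0.0000 0.0000
95.9396 81.2472 62.6855 39.2355 12.3604 0.0000 0.0000 0.0000 0.0000
102.0939 89.0222 72.5081 51.6449 25.2875 0.0000 0.0000 0.0000 0.0000 0.0000

Δt=0.10311, u=1.12399, d=0.88969, q=0.50705, disc=e^(-rΔt)=0.99158
k=9 terminal: V=max(K-S,0) → 102.0939 89.0222 72.5081 51.6449 25.2875 0.0000 0.0000 0.0000 0.0000 0.0000
k=8: j=0 S=55.7904 intr=95.9396 cont=94.6621 V=95.9396[EX]; j=1 S=70.4828 intr=81.2472 cont=79.9697 V=81.2472[EX]; j=2 S=89.0445 intr=62.6855 cont=61.4080 V=62.6855[EX]; j=3 S=112.4945 intr=39.2355 cont=37.9580 V=39.2355[EX]; j=4 S=142.1200 intr=9.6100 cont=12.3604 V=12.3604[hold]; j=5 S=179.5474 intr=0.0000 cont=0.0000 V=0.0000[hold]; j=6 S=226.8313 intr=0.0000 cont=0.0000 V=0.0000[hold]; j=7 S=286.5675 intr=0.0000 cont=0.0000 V=0.0000[hold]; j=8 S=362.0353 intr=0.0000 cont=0.0000 V=0.0000[hold]  S*(8)=112.4945
k=7: j=0 S=62.7078 intr=89.0222 cont=87.7447 V=89.0222[EX]; j=1 S=79.2219 intr=72.5081 cont=71.2306 V=72.5081[EX]; j=2 S=100.0851 intr=51.6449 cont=50.3674 V=51.6449[EX]; j=3 S=126.4425 intr=25.2875 cont=25.3928 V=25.3928[hold]; j=4 S=159.7413 intr=0.0000 cont=6.0418 V=6.0418[hold]; j=5 S=201.8093 intr=0.0000 cont=0.0000 V=0.0000[hold]; j=6 S=254.9559 intr=0.0000 cont=0.0000 V=0.0000[hold]; j=7 S=322.0987 intr=0.0000 cont=0.0000 V=0.0000[hold]  S*(7)=100.0851
k=6: j=0 S=70.4828 intr=81.2472 cont=79.9697 V=81.2472[EX]; j=1 S=89.0445 intr=62.6855 cont=61.4080 V=62.6855[EX]; j=2 S=112.4945 intr=39.2355 cont=38.0110 V=39.2355[EX]; j=3 S=142.1200 intr=9.6100 cont=15.4497 V=15.4497[hold]; j=4 S=179.5474 intr=0.0000 cont=2.9532 V=2.9532[hold]; j=5 S=226.8313 intr=0.0000 cont=0.0000 V=0.0000[hold]; j=6 S=286.5675 intr=0.0000 cont=0.0000 V=0.0000[hold]  S*(6)=112.4945
k=5: j=0 S=79.2219 intr=72.5081 cont=71.2306 V=72.5081[EX]; j=1 S=100.0851 intr=51.6449 cont=50.3674 V=51.6449[EX]; j=2 S=126.4425 intr=25.2875 cont=26.9460 V=26.9460[hold]; j=3 S=159.7413 intr=0.0000 cont=9.0366 V=9.0366[hold]; j=4 S=201.8093 intr=0.0000 cont=1.4435 V=1.4435[hold]; j=5 S=254.9559 intr=0.0000 cont=0.0000 V=0.0000[hold]  S*(5)=100.0851
k=4: j=0 S=89.0445 intr=62.6855 cont=61.4080 V=62.6855[EX]; j=1 S=112.4945 intr=39.2355 cont=38.7919 V=39.2355[EX]; j=2 S=142.1200 intr=9.6100 cont=17.7146 V=17.7146[hold]; j=3 S=179.5474 intr=0.0000 cont=5.1428 V=5.1428[hold]; j=4 S=226.8313 intr=0.0000 cont=0.7056 V=0.7056[hold]  S*(4)=112.4945
k=3: j=0 S=100.0851 intr=51.6449 cont=50.3674 V=51.6449[EX]; j=1 S=126.4425 intr=25.2875 cont=28.0848 V=28.0848[hold]; j=2 S=159.7413 intr=0.0000 cont=11.2446 V=11.2446[hold]; j=3 S=201.8093 intr=0.0000 cont=2.8686 V=2.8686[hold]  S*(3)=100.0851
k=2: j=0 S=112.4945 intr=39.2355 cont=39.3645 V=39.3645[hold]; j=1 S=142.1200 intr=9.6100 cont=19.3814 V=19.3814[hold]; j=2 S=179.5474 intr=0.0000 cont=6.9386 V=6.9386[hold]  S*(2)=-
k=1: j=0 S=126.4425 intr=25.2875 cont=28.9859 V=28.9859[hold]; j=1 S=159.7413 intr=0.0000 cont=12.9622 V=12.9622[hold]  S*(1)=-
k=0: j=0 S=142.1200 intr=9.6100 cont=20.6854 V=20.6854[hold]  S*(0)=-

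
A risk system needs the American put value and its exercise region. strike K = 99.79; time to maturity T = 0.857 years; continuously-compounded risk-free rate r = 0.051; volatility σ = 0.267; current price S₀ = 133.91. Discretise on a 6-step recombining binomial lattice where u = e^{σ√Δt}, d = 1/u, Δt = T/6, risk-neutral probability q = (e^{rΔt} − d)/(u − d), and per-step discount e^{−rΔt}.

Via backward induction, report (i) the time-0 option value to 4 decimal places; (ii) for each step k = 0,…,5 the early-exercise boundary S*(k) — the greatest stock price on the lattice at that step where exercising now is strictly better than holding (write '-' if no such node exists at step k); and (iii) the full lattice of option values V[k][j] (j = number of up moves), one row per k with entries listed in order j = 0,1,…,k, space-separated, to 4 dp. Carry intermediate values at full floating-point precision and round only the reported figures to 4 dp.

price = 1.2190
boundary = - - - - - 80.8526
tree:
1.2190
2.2191 0.2792
3.9698 0.5752 0.0000
6.9392 1.1847 0.0000 0.0000
11.7435 2.4402 0.0000 0.0000 0.0000
18.9374 5.0262 0.0000 0.0000 0.0000 0.0000
26.6980 10.3529 0.0000 0.0000 0.0000 0.0000 0.0000

params: Δt=0.14283 u=1.10617 d=0.90402 q=0.51096 e^(-rΔt)=0.99274
t_6 payoffs: 26.6980 10.3529 0.0000 0.0000 0.0000 0.0000 0.0000
t_5: node(5,0) S=80.8526 payoff=18.9374 vs cont=18.2131 → 18.9374 [stop]  node(5,1) S=98.9331 payoff=0.8569 vs cont=5.0262 → 5.0262 [wait]  node(5,2) S=121.0568 payoff=0.0000 vs cont=0.0000 → 0.0000 [wait]  node(5,3) S=148.1279 payoff=0.0000 vs cont=0.0000 → 0.0000 [wait]  node(5,4) S=181.2527 payoff=0.0000 vs cont=0.0000 → 0.0000 [wait]  node(5,5) S=221.7850 payoff=0.0000 vs cont=0.0000 → 0.0000 [wait]  ⇒ S*(5)=80.8526
t_4: node(4,0) S=89.4371 payoff=10.3529 vs cont=11.7435 → 11.7435 [wait]  node(4,1) S=109.4373 payoff=0.0000 vs cont=2.4402 → 2.4402 [wait]  node(4,2) S=133.9100 payoff=0.0000 vs cont=0.0000 → 0.0000 [wait]  node(4,3) S=163.8554 payoff=0.0000 vs cont=0.0000 → 0.0000 [wait]  node(4,4) S=200.4972 payoff=0.0000 vs cont=0.0000 → 0.0000 [wait]  ⇒ S*(4)=-
t_3: node(3,0) S=98.9331 payoff=0.8569 vs cont=6.9392 → 6.9392 [wait]  node(3,1) S=121.0568 payoff=0.0000 vs cont=1.1847 → 1.1847 [wait]  node(3,2) S=148.1279 payoff=0.0000 vs cont=0.0000 → 0.0000 [wait]  node(3,3) S=181.2527 payoff=0.0000 vs cont=0.0000 → 0.0000 [wait]  ⇒ S*(3)=-
t_2: node(2,0) S=109.4373 payoff=0.0000 vs cont=3.9698 → 3.9698 [wait]  node(2,1) S=133.9100 payoff=0.0000 vs cont=0.5752 → 0.5752 [wait]  node(2,2) S=163.8554 payoff=0.0000 vs cont=0.0000 → 0.0000 [wait]  ⇒ S*(2)=-
t_1: node(1,0) S=121.0568 payoff=0.0000 vs cont=2.2191 → 2.2191 [wait]  node(1,1) S=148.1279 payoff=0.0000 vs cont=0.2792 → 0.2792 [wait]  ⇒ S*(1)=-
t_0: node(0,0) S=133.9100 payoff=0.0000 vs cont=1.2190 → 1.2190 [wait]  ⇒ S*(0)=-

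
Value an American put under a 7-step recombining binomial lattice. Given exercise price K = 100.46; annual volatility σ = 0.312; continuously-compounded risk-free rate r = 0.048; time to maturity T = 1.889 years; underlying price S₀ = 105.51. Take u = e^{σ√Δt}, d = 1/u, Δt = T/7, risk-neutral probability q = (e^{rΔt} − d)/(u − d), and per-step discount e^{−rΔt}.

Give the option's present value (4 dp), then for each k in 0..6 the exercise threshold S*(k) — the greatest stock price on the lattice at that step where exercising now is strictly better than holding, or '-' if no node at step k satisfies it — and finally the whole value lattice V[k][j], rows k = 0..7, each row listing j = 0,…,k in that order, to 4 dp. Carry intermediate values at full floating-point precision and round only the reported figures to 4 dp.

params: Δt=0.26986 u=1.17595 d=0.85038 q=0.49961 e^(-rΔt)=0.98713
t_7 payoffs: 66.5311 53.5411 35.5777 10.7369 0.0000 0.0000 0.0000 0.0000
t_6: node(6,0) S=39.8987 payoff=60.5613 vs cont=59.2684 → 60.5613 [stop]  node(6,1) S=55.1743 payoff=45.2857 vs cont=43.9928 → 45.2857 [stop]  node(6,2) S=76.2984 payoff=24.1616 vs cont=22.8687 → 24.1616 [stop]  node(6,3) S=105.5100 payoff=0.0000 vs cont=5.3034 → 5.3034 [wait]  node(6,4) S=145.9056 payoff=0.0000 vs cont=0.0000 → 0.0000 [wait]  node(6,5) S=201.7671 payoff=0.0000 vs cont=0.0000 → 0.0000 [wait]  node(6,6) S=279.0157 payoff=0.0000 vs cont=0.0000 → 0.0000 [wait]  ⇒ S*(6)=76.2984
t_5: node(5,0) S=46.9189 payoff=53.5411 vs cont=52.2482 → 53.5411 [stop]  node(5,1) S=64.8823 payoff=35.5777 vs cont=34.2848 → 35.5777 [stop]  node(5,2) S=89.7231 payoff=10.7369 vs cont=14.5501 → 14.5501 [wait]  node(5,3) S=124.0746 payoff=0.0000 vs cont=2.6196 → 2.6196 [wait]  node(5,4) S=171.5778 payoff=0.0000 vs cont=0.0000 → 0.0000 [wait]  node(5,5) S=237.2682 payoff=0.0000 vs cont=0.0000 → 0.0000 [wait]  ⇒ S*(5)=64.8823
t_4: node(4,0) S=55.1743 payoff=45.2857 vs cont=43.9928 → 45.2857 [stop]  node(4,1) S=76.2984 payoff=24.1616 vs cont=24.7494 → 24.7494 [wait]  node(4,2) S=105.5100 payoff=0.0000 vs cont=8.4789 → 8.4789 [wait]  node(4,3) S=145.9056 payoff=0.0000 vs cont=1.2940 → 1.2940 [wait]  node(4,4) S=201.7671 payoff=0.0000 vs cont=0.0000 → 0.0000 [wait]  ⇒ S*(4)=55.1743
t_3: node(3,0) S=64.8823 payoff=35.5777 vs cont=34.5747 → 35.5777 [stop]  node(3,1) S=89.7231 payoff=10.7369 vs cont=16.4066 → 16.4066 [wait]  node(3,2) S=124.0746 payoff=0.0000 vs cont=4.8263 → 4.8263 [wait]  node(3,3) S=171.5778 payoff=0.0000 vs cont=0.6391 → 0.6391 [wait]  ⇒ S*(3)=64.8823
t_2: node(2,0) S=76.2984 payoff=24.1616 vs cont=25.6649 → 25.6649 [wait]  node(2,1) S=105.5100 payoff=0.0000 vs cont=10.4842 → 10.4842 [wait]  node(2,2) S=145.9056 payoff=0.0000 vs cont=2.6992 → 2.6992 [wait]  ⇒ S*(2)=-
t_1: node(1,0) S=89.7231 payoff=10.7369 vs cont=17.8478 → 17.8478 [wait]  node(1,1) S=124.0746 payoff=0.0000 vs cont=6.5098 → 6.5098 [wait]  ⇒ S*(1)=-
t_0: node(0,0) S=105.5100 payoff=0.0000 vs cont=12.0264 → 12.0264 [wait]  ⇒ S*(0)=-

price = 12.0264
boundary = - - - 64.8823 55.1743 64.8823 76.2984
tree:
12.0264
17.8478 6.5098
25.6649 10.4842 2.6992
35.5777 16.4066 4.8263 0.6391
45.2857 24.7494 8.4789 1.2940 0.0000
53.5411 35.5777 14.5501 2.6196 0.0000 0.0000
60.5613 45.2857 24.1616 5.3034 0.0000 0.0000 0.0000
66.5311 53.5411 35.5777 10.7369 0.0000 0.0000 0.0000 0.0000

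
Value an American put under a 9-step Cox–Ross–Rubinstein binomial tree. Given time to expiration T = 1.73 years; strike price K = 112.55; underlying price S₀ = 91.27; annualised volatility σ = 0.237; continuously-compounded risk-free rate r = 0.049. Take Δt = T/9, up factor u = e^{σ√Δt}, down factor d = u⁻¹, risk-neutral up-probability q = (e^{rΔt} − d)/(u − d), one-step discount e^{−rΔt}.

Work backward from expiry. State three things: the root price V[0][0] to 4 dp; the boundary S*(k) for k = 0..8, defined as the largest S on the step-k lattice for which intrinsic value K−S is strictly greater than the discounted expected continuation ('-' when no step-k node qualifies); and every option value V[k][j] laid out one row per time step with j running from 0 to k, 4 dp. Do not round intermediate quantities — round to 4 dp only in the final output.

Δt=0.19222, u=1.10950, d=0.90131, q=0.51950, disc=e^(-rΔt)=0.99063
k=9 terminal: V=max(K-S,0) → 76.7249 68.4498 58.2632 45.7237 30.2876 11.2861 0.0000 0.0000 0.0000 0.0000
k=8: j=0 S=39.7479 intr=72.8021 cont=71.7470 V=72.8021[EX]; j=1 S=48.9291 intr=63.6209 cont=62.5658 V=63.6209[EX]; j=2 S=60.2311 intr=52.3189 cont=51.2638 V=52.3189[EX]; j=3 S=74.1437 intr=38.4063 cont=37.3511 V=38.4063[EX]; j=4 S=91.2700 intr=21.2800 cont=20.2249 V=21.2800[EX]; j=5 S=112.3522 intr=0.1978 cont=5.3721 V=5.3721[hold]; j=6 S=138.3042 intr=0.0000 cont=0.0000 V=0.0000[hold]; j=7 S=170.2507 intr=0.0000 cont=0.0000 V=0.0000[hold]; j=8 S=209.5764 intr=0.0000 cont=0.0000 V=0.0000[hold]  S*(8)=91.2700
k=7: j=0 S=44.1002 intr=68.4498 cont=67.3947 V=68.4498[EX]; j=1 S=54.2868 intr=58.2632 cont=57.2081 V=58.2632[EX]; j=2 S=66.8263 intr=45.7237 cont=44.6685 V=45.7237[EX]; j=3 S=82.2624 intr=30.2876 cont=29.2325 V=30.2876[EX]; j=4 S=101.2639 intr=11.2861 cont=12.8938 V=12.8938[hold]; j=5 S=124.6546 intr=0.0000 cont=2.5571 V=2.5571[hold]; j=6 S=153.4483 intr=0.0000 cont=0.0000 V=0.0000[hold]; j=7 S=188.8929 intr=0.0000 cont=0.0000 V=0.0000[hold]  S*(7)=82.2624
k=6: j=0 S=48.9291 intr=63.6209 cont=62.5658 V=63.6209[EX]; j=1 S=60.2311 intr=52.3189 cont=51.2638 V=52.3189[EX]; j=2 S=74.1437 intr=38.4063 cont=37.3511 V=38.4063[EX]; j=3 S=91.2700 intr=21.2800 cont=21.0523 V=21.2800[EX]; j=4 S=112.3522 intr=0.1978 cont=7.4533 V=7.4533[hold]; j=5 S=138.3042 intr=0.0000 cont=1.2172 V=1.2172[hold]; j=6 S=170.2507 intr=0.0000 cont=0.0000 V=0.0000[hold]  S*(6)=91.2700
k=5: j=0 S=54.2868 intr=58.2632 cont=57.2081 V=58.2632[EX]; j=1 S=66.8263 intr=45.7237 cont=44.6685 V=45.7237[EX]; j=2 S=82.2624 intr=30.2876 cont=29.2325 V=30.2876[EX]; j=3 S=101.2639 intr=11.2861 cont=13.9649 V=13.9649[hold]; j=4 S=124.6546 intr=0.0000 cont=4.1741 V=4.1741[hold]; j=5 S=153.4483 intr=0.0000 cont=0.5794 V=0.5794[hold]  S*(5)=82.2624
k=4: j=0 S=60.2311 intr=52.3189 cont=51.2638 V=52.3189[EX]; j=1 S=74.1437 intr=38.4063 cont=37.3511 V=38.4063[EX]; j=2 S=91.2700 intr=21.2800 cont=21.6035 V=21.6035[hold]; j=3 S=112.3522 intr=0.1978 cont=8.7953 V=8.7953[hold]; j=4 S=138.3042 intr=0.0000 cont=2.2850 V=2.2850[hold]  S*(4)=74.1437
k=3: j=0 S=66.8263 intr=45.7237 cont=44.6685 V=45.7237[EX]; j=1 S=82.2624 intr=30.2876 cont=29.3990 V=30.2876[EX]; j=2 S=101.2639 intr=11.2861 cont=14.8095 V=14.8095[hold]; j=3 S=124.6546 intr=0.0000 cont=5.3625 V=5.3625[hold]  S*(3)=82.2624
k=2: j=0 S=74.1437 intr=38.4063 cont=37.3511 V=38.4063[EX]; j=1 S=91.2700 intr=21.2800 cont=22.0381 V=22.0381[hold]; j=2 S=112.3522 intr=0.1978 cont=9.8089 V=9.8089[hold]  S*(2)=74.1437
k=1: j=0 S=82.2624 intr=30.2876 cont=29.6227 V=30.2876[EX]; j=1 S=101.2639 intr=11.2861 cont=15.5380 V=15.5380[hold]  S*(1)=82.2624
k=0: j=0 S=91.2700 intr=21.2800 cont=22.4131 V=22.4131[hold]  S*(0)=-

price = 22.4131
boundary = - 82.2624 74.1437 82.2624 74.1437 82.2624 91.2700 82.2624 91.2700
tree:
22.4131
30.2876 15.5380
38.4063 22.0381 9.8089
45.7237 30.2876 14.8095 5.3625
52.3189 38.4063 21.6035 8.7953 2.2850
58.2632 45.7237 30.2876 13.9649 4.1741 0.5794
63.6209 52.3189 38.4063 21.2800 7.4533 1.2172 0.0000
68.4498 58.2632 45.7237 30.2876 12.8938 2.5571 0.0000 0.0000
72.8021 63.6209 52.3189 38.4063 21.2800 5.3721 0.0000 0.0000 0.0000
76.7249 68.4498 58.2632 45.7237 30.2876 11.2861 0.0000 0.0000 0.0000 0.0000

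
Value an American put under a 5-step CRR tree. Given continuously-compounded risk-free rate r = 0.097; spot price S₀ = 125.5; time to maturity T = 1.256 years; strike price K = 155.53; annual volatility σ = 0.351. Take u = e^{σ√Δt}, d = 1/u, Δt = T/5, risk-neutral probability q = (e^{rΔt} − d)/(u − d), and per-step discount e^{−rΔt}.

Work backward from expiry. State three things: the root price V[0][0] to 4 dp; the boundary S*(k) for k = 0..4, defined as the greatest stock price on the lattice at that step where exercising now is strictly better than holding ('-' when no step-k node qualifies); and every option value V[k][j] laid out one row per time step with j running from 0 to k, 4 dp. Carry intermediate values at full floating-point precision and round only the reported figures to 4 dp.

Δt=0.25120, u=1.19234, d=0.83868, q=0.52588, disc=e^(-rΔt)=0.97593
k=5 terminal: V=max(K-S,0) → 103.4541 81.4946 50.2751 5.8909 0.0000 0.0000
k=4: j=0 S=62.0924 intr=93.4376 cont=89.6937 V=93.4376[EX]; j=1 S=88.2757 intr=67.2543 cont=63.5104 V=67.2543[EX]; j=2 S=125.5000 intr=30.0300 cont=26.2861 V=30.0300[EX]; j=3 S=178.4212 intr=0.0000 cont=2.7258 V=2.7258[hold]; j=4 S=253.6584 intr=0.0000 cont=0.0000 V=0.0000[hold]  S*(4)=125.5000
k=3: j=0 S=74.0354 intr=81.4946 cont=77.7507 V=81.4946[EX]; j=1 S=105.2549 intr=50.2751 cont=46.5312 V=50.2751[EX]; j=2 S=149.6391 intr=5.8909 cont=15.2941 V=15.2941[hold]; j=3 S=212.7394 intr=0.0000 cont=1.2612 V=1.2612[hold]  S*(3)=105.2549
k=2: j=0 S=88.2757 intr=67.2543 cont=63.5104 V=67.2543[EX]; j=1 S=125.5000 intr=30.0300 cont=31.1120 V=31.1120[hold]; j=2 S=178.4212 intr=0.0000 cont=7.7240 V=7.7240[hold]  S*(2)=88.2757
k=1: j=0 S=105.2549 intr=50.2751 cont=47.0865 V=50.2751[EX]; j=1 S=149.6391 intr=5.8909 cont=18.3599 V=18.3599[hold]  S*(1)=105.2549
k=0: j=0 S=125.5000 intr=30.0300 cont=32.6854 V=32.6854[hold]  S*(0)=-

price = 32.6854
boundary = - 105.2549 88.2757 105.2549 125.5000
tree:
32.6854
50.2751 18.3599
67.2543 31.1120 7.7240
81.4946 50.2751 15.2941 1.2612
93.4376 67.2543 30.0300 2.7258 0.0000
103.4541 81.4946 50.2751 5.8909 0.0000 0.0000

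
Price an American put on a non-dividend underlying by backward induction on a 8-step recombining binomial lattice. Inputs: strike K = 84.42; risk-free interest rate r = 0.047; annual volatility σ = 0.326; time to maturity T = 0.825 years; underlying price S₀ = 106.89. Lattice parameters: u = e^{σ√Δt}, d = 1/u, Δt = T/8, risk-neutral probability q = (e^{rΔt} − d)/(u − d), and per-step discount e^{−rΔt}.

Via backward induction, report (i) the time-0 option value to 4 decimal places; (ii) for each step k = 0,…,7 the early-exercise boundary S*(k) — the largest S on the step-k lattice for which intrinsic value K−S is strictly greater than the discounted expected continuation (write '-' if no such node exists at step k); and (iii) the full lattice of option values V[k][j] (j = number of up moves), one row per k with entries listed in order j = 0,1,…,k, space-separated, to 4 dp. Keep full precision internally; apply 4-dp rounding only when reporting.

price = 2.5724
boundary = - - - - - 63.3299 70.3193 63.3299
tree:
2.5724
4.1593 0.9916
6.5685 1.7618 0.2218
10.0770 3.0819 0.4431 0.0000
14.9121 5.2824 0.8852 0.0000 0.0000
21.0901 8.8056 1.7685 0.0000 0.0000 0.0000
27.3848 14.1007 3.5330 0.0000 0.0000 0.0000 0.0000
33.0538 21.0901 7.0582 0.0000 0.0000 0.0000 0.0000 0.0000
38.1594 27.3848 14.1007 0.0000 0.0000 0.0000 0.0000 0.0000 0.0000

Δt=0.10312, u=1.11036, d=0.90060, q=0.49701, disc=e^(-rΔt)=0.99516
k=8 terminal: V=max(K-S,0) → 38.1594 27.3848 14.1007 0.0000 0.0000 0.0000 0.0000 0.0000 0.0000
k=7: j=0 S=51.3662 intr=33.0538 cont=32.6456 V=33.0538[EX]; j=1 S=63.3299 intr=21.0901 cont=20.6820 V=21.0901[EX]; j=2 S=78.0800 intr=6.3400 cont=7.0582 V=7.0582[hold]; j=3 S=96.2657 intr=0.0000 cont=0.0000 V=0.0000[hold]; j=4 S=118.6869 intr=0.0000 cont=0.0000 V=0.0000[hold]; j=5 S=146.3303 intr=0.0000 cont=0.0000 V=0.0000[hold]; j=6 S=180.4121 intr=0.0000 cont=0.0000 V=0.0000[hold]; j=7 S=222.4319 intr=0.0000 cont=0.0000 V=0.0000[hold]  S*(7)=63.3299
k=6: j=0 S=57.0352 intr=27.3848 cont=26.9766 V=27.3848[EX]; j=1 S=70.3193 intr=14.1007 cont=14.0478 V=14.1007[EX]; j=2 S=86.6973 intr=0.0000 cont=3.5330 V=3.5330[hold]; j=3 S=106.8900 intr=0.0000 cont=0.0000 V=0.0000[hold]; j=4 S=131.7858 intr=0.0000 cont=0.0000 V=0.0000[hold]; j=5 S=162.4800 intr=0.0000 cont=0.0000 V=0.0000[hold]; j=6 S=200.3232 intr=0.0000 cont=0.0000 V=0.0000[hold]  S*(6)=70.3193
k=5: j=0 S=63.3299 intr=21.0901 cont=20.6820 V=21.0901[EX]; j=1 S=78.0800 intr=6.3400 cont=8.8056 V=8.8056[hold]; j=2 S=96.2657 intr=0.0000 cont=1.7685 V=1.7685[hold]; j=3 S=118.6869 intr=0.0000 cont=0.0000 V=0.0000[hold]; j=4 S=146.3303 intr=0.0000 cont=0.0000 V=0.0000[hold]; j=5 S=180.4121 intr=0.0000 cont=0.0000 V=0.0000[hold]  S*(5)=63.3299
k=4: j=0 S=70.3193 intr=14.1007 cont=14.9121 V=14.9121[hold]; j=1 S=86.6973 intr=0.0000 cont=5.2824 V=5.2824[hold]; j=2 S=106.8900 intr=0.0000 cont=0.8852 V=0.8852[hold]; j=3 S=131.7858 intr=0.0000 cont=0.0000 V=0.0000[hold]; j=4 S=162.4800 intr=0.0000 cont=0.0000 V=0.0000[hold]  S*(4)=-
k=3: j=0 S=78.0800 intr=6.3400 cont=10.0770 V=10.0770[hold]; j=1 S=96.2657 intr=0.0000 cont=3.0819 V=3.0819[hold]; j=2 S=118.6869 intr=0.0000 cont=0.4431 V=0.4431[hold]; j=3 S=146.3303 intr=0.0000 cont=0.0000 V=0.0000[hold]  S*(3)=-
k=2: j=0 S=86.6973 intr=0.0000 cont=6.5685 V=6.5685[hold]; j=1 S=106.8900 intr=0.0000 cont=1.7618 V=1.7618[hold]; j=2 S=131.7858 intr=0.0000 cont=0.2218 V=0.2218[hold]  S*(2)=-
k=1: j=0 S=96.2657 intr=0.0000 cont=4.1593 V=4.1593[hold]; j=1 S=118.6869 intr=0.0000 cont=0.9916 V=0.9916[hold]  S*(1)=-
k=0: j=0 S=106.8900 intr=0.0000 cont=2.5724 V=2.5724[hold]  S*(0)=-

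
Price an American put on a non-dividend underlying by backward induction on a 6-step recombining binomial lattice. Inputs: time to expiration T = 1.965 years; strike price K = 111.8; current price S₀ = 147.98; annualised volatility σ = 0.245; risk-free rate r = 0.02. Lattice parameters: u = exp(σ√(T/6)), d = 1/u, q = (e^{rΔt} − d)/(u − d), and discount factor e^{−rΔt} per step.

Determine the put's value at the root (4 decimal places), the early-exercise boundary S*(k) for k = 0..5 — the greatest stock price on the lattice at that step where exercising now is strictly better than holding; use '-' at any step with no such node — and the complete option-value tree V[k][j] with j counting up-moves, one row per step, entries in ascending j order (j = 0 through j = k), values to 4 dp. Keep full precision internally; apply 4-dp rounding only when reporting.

price = 3.7214
boundary = - - - - 84.4573 97.1692
tree:
3.7214
6.3885 0.9774
10.7334 1.9225 0.0004
17.5070 3.7815 0.0007 0.0000
27.3427 7.4381 0.0014 0.0000 0.0000
38.3916 14.6308 0.0028 0.0000 0.0000 0.0000
47.9950 27.3427 0.0056 0.0000 0.0000 0.0000 0.0000

Δt=0.32750  u=1.15051  d=0.86918  q=0.48836  discount=0.99347
step 6 (expiry): payoffs max(K−S,0) = 47.9950 27.3427 0.0056 0.0000 0.0000 0.0000 0.0000
step 5: (k=5,j=0): S=73.4084, (K−S)⁺=38.3916, hold=37.6617 ⇒ V=38.3916 exercise | (k=5,j=1): S=97.1692, (K−S)⁺=14.6308, hold=13.9009 ⇒ V=14.6308 exercise | (k=5,j=2): S=128.6209, (K−S)⁺=0.0000, hold=0.0028 ⇒ V=0.0028 continue | (k=5,j=3): S=170.2529, (K−S)⁺=0.0000, hold=0.0000 ⇒ V=0.0000 continue | (k=5,j=4): S=225.3602, (K−S)⁺=0.0000, hold=0.0000 ⇒ V=0.0000 continue | (k=5,j=5): S=298.3047, (K−S)⁺=0.0000, hold=0.0000 ⇒ V=0.0000 continue  boundary S*=97.1692
step 4: (k=4,j=0): S=84.4573, (K−S)⁺=27.3427, hold=26.6128 ⇒ V=27.3427 exercise | (k=4,j=1): S=111.7944, (K−S)⁺=0.0056, hold=7.4381 ⇒ V=7.4381 continue | (k=4,j=2): S=147.9800, (K−S)⁺=0.0000, hold=0.0014 ⇒ V=0.0014 continue | (k=4,j=3): S=195.8781, (K−S)⁺=0.0000, hold=0.0000 ⇒ V=0.0000 continue | (k=4,j=4): S=259.2798, (K−S)⁺=0.0000, hold=0.0000 ⇒ V=0.0000 continue  boundary S*=84.4573
step 3: (k=3,j=0): S=97.1692, (K−S)⁺=14.6308, hold=17.5070 ⇒ V=17.5070 continue | (k=3,j=1): S=128.6209, (K−S)⁺=0.0000, hold=3.7815 ⇒ V=3.7815 continue | (k=3,j=2): S=170.2529, (K−S)⁺=0.0000, hold=0.0007 ⇒ V=0.0007 continue | (k=3,j=3): S=225.3602, (K−S)⁺=0.0000, hold=0.0000 ⇒ V=0.0000 continue  boundary S*=-
step 2: (k=2,j=0): S=111.7944, (K−S)⁺=0.0056, hold=10.7334 ⇒ V=10.7334 continue | (k=2,j=1): S=147.9800, (K−S)⁺=0.0000, hold=1.9225 ⇒ V=1.9225 continue | (k=2,j=2): S=195.8781, (K−S)⁺=0.0000, hold=0.0004 ⇒ V=0.0004 continue  boundary S*=-
step 1: (k=1,j=0): S=128.6209, (K−S)⁺=0.0000, hold=6.3885 ⇒ V=6.3885 continue | (k=1,j=1): S=170.2529, (K−S)⁺=0.0000, hold=0.9774 ⇒ V=0.9774 continue  boundary S*=-
step 0: (k=0,j=0): S=147.9800, (K−S)⁺=0.0000, hold=3.7214 ⇒ V=3.7214 continue  boundary S*=-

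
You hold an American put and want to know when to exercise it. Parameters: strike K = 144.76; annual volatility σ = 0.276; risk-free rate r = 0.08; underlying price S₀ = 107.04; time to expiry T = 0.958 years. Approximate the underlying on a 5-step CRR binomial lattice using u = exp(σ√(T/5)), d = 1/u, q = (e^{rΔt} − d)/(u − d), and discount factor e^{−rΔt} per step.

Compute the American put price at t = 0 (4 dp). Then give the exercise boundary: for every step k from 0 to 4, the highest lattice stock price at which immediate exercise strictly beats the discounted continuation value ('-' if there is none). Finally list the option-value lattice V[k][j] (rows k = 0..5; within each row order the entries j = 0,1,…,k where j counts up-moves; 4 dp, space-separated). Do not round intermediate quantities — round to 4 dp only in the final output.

price = 37.7200
boundary = 107.0400 94.8590 107.0400 120.7852 107.0400
tree:
37.7200
49.9010 24.5079
60.6958 37.7200 13.6694
70.2622 49.9010 23.9748 5.0576
78.7400 60.6958 37.7200 11.0116 0.0000
86.2530 70.2622 49.9010 23.9748 0.0000 0.0000

params: Δt=0.19160 u=1.12841 d=0.88620 q=0.53361 e^(-rΔt)=0.98479
t_5 payoffs: 86.2530 70.2622 49.9010 23.9748 0.0000 0.0000
t_4: node(4,0) S=66.0200 payoff=78.7400 vs cont=76.5380 → 78.7400 [stop]  node(4,1) S=84.0642 payoff=60.6958 vs cont=58.4939 → 60.6958 [stop]  node(4,2) S=107.0400 payoff=37.7200 vs cont=35.5180 → 37.7200 [stop]  node(4,3) S=136.2954 payoff=8.4646 vs cont=11.0116 → 11.0116 [wait]  node(4,4) S=173.5467 payoff=0.0000 vs cont=0.0000 → 0.0000 [wait]  ⇒ S*(4)=107.0400
t_3: node(3,0) S=74.4978 payoff=70.2622 vs cont=68.0603 → 70.2622 [stop]  node(3,1) S=94.8590 payoff=49.9010 vs cont=47.6990 → 49.9010 [stop]  node(3,2) S=120.7852 payoff=23.9748 vs cont=23.1113 → 23.9748 [stop]  node(3,3) S=153.7974 payoff=0.0000 vs cont=5.0576 → 5.0576 [wait]  ⇒ S*(3)=120.7852
t_2: node(2,0) S=84.0642 payoff=60.6958 vs cont=58.4939 → 60.6958 [stop]  node(2,1) S=107.0400 payoff=37.7200 vs cont=35.5180 → 37.7200 [stop]  node(2,2) S=136.2954 payoff=8.4646 vs cont=13.6694 → 13.6694 [wait]  ⇒ S*(2)=107.0400
t_1: node(1,0) S=94.8590 payoff=49.9010 vs cont=47.6990 → 49.9010 [stop]  node(1,1) S=120.7852 payoff=23.9748 vs cont=24.5079 → 24.5079 [wait]  ⇒ S*(1)=94.8590
t_0: node(0,0) S=107.0400 payoff=37.7200 vs cont=35.7982 → 37.7200 [stop]  ⇒ S*(0)=107.0400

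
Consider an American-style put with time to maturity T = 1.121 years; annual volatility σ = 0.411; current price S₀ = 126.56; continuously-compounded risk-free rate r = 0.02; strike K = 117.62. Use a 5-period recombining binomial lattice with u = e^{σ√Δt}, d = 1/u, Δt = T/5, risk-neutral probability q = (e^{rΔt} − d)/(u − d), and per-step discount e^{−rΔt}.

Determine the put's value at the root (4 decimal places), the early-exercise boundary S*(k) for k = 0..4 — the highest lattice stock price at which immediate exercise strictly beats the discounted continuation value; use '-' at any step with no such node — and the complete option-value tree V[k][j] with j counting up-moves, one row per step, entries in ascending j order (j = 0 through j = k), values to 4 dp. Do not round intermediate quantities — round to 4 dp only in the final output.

params: Δt=0.22420 u=1.21483 d=0.82316 q=0.46298 e^(-rΔt)=0.99553
t_5 payoffs: 69.7888 47.0296 13.4412 0.0000 0.0000 0.0000
t_4: node(4,0) S=58.1070 payoff=59.5130 vs cont=58.9868 → 59.5130 [stop]  node(4,1) S=85.7556 payoff=31.8644 vs cont=31.3382 → 31.8644 [stop]  node(4,2) S=126.5600 payoff=0.0000 vs cont=7.1859 → 7.1859 [wait]  node(4,3) S=186.7800 payoff=0.0000 vs cont=0.0000 → 0.0000 [wait]  node(4,4) S=275.6540 payoff=0.0000 vs cont=0.0000 → 0.0000 [wait]  ⇒ S*(4)=85.7556
t_3: node(3,0) S=70.5904 payoff=47.0296 vs cont=46.5034 → 47.0296 [stop]  node(3,1) S=104.1788 payoff=13.4412 vs cont=20.3474 → 20.3474 [wait]  node(3,2) S=153.7494 payoff=0.0000 vs cont=3.8418 → 3.8418 [wait]  node(3,3) S=226.9067 payoff=0.0000 vs cont=0.0000 → 0.0000 [wait]  ⇒ S*(3)=70.5904
t_2: node(2,0) S=85.7556 payoff=31.8644 vs cont=34.5213 → 34.5213 [wait]  node(2,1) S=126.5600 payoff=0.0000 vs cont=12.6489 → 12.6489 [wait]  node(2,2) S=186.7800 payoff=0.0000 vs cont=2.0539 → 2.0539 [wait]  ⇒ S*(2)=-
t_1: node(1,0) S=104.1788 payoff=13.4412 vs cont=24.2858 → 24.2858 [wait]  node(1,1) S=153.7494 payoff=0.0000 vs cont=7.7090 → 7.7090 [wait]  ⇒ S*(1)=-
t_0: node(0,0) S=126.5600 payoff=0.0000 vs cont=16.5368 → 16.5368 [wait]  ⇒ S*(0)=-

price = 16.5368
boundary = - - - 70.5904 85.7556
tree:
16.5368
24.2858 7.7090
34.5213 12.6489 2.0539
47.0296 20.3474 3.8418 0.0000
59.5130 31.8644 7.1859 0.0000 0.0000
69.7888 47.0296 13.4412 0.0000 0.0000 0.0000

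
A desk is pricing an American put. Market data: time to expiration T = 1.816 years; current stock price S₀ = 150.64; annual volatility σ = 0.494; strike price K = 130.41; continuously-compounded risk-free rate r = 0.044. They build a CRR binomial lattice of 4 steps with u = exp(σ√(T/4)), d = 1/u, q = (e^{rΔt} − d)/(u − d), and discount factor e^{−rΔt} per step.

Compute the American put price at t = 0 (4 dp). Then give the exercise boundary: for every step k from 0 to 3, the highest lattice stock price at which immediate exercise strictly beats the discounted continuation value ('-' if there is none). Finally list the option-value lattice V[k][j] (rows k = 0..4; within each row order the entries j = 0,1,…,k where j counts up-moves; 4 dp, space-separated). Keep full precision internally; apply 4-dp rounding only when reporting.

price = 22.9968
boundary = - - - 55.4970
tree:
22.9968
35.6278 8.4269
53.1738 15.5545 0.0000
74.9130 28.7108 0.0000 0.0000
90.6257 52.9948 0.0000 0.0000 0.0000

Δt=0.45400  u=1.39494  d=0.71687  q=0.44730  discount=0.98022
step 4 (expiry): payoffs max(K−S,0) = 90.6257 52.9948 0.0000 0.0000 0.0000
step 3: (k=3,j=0): S=55.4970, (K−S)⁺=74.9130, hold=72.3338 ⇒ V=74.9130 exercise | (k=3,j=1): S=107.9899, (K−S)⁺=22.4201, hold=28.7108 ⇒ V=28.7108 continue | (k=3,j=2): S=210.1345, (K−S)⁺=0.0000, hold=0.0000 ⇒ V=0.0000 continue | (k=3,j=3): S=408.8946, (K−S)⁺=0.0000, hold=0.0000 ⇒ V=0.0000 continue  boundary S*=55.4970
step 2: (k=2,j=0): S=77.4152, (K−S)⁺=52.9948, hold=53.1738 ⇒ V=53.1738 continue | (k=2,j=1): S=150.6400, (K−S)⁺=0.0000, hold=15.5545 ⇒ V=15.5545 continue | (k=2,j=2): S=293.1260, (K−S)⁺=0.0000, hold=0.0000 ⇒ V=0.0000 continue  boundary S*=-
step 1: (k=1,j=0): S=107.9899, (K−S)⁺=22.4201, hold=35.6278 ⇒ V=35.6278 continue | (k=1,j=1): S=210.1345, (K−S)⁺=0.0000, hold=8.4269 ⇒ V=8.4269 continue  boundary S*=-
step 0: (k=0,j=0): S=150.6400, (K−S)⁺=0.0000, hold=22.9968 ⇒ V=22.9968 continue  boundary S*=-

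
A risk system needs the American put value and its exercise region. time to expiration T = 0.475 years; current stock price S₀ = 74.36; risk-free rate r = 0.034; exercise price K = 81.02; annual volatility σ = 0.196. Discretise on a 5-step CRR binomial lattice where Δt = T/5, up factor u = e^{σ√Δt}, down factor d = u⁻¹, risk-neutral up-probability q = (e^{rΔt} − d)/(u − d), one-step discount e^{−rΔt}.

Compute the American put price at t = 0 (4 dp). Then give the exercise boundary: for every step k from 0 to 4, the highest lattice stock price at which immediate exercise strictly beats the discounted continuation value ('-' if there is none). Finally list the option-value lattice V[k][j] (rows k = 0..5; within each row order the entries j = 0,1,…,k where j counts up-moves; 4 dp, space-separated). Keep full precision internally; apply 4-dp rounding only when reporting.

price = 7.7329
boundary = - - 65.8972 70.0008 74.3600
tree:
7.7329
11.0711 4.5957
15.1228 7.2741 2.0685
18.9859 11.0192 3.7456 0.4808
22.6225 15.1228 6.6600 0.9878 0.0000
26.0459 18.9859 11.0192 2.0294 0.0000 0.0000

params: Δt=0.09500 u=1.06227 d=0.94138 q=0.51166 e^(-rΔt)=0.99678
t_5 payoffs: 26.0459 18.9859 11.0192 2.0294 0.0000 0.0000
t_4: node(4,0) S=58.3975 payoff=22.6225 vs cont=22.3612 → 22.6225 [stop]  node(4,1) S=65.8972 payoff=15.1228 vs cont=14.8615 → 15.1228 [stop]  node(4,2) S=74.3600 payoff=6.6600 vs cont=6.3987 → 6.6600 [stop]  node(4,3) S=83.9097 payoff=0.0000 vs cont=0.9878 → 0.9878 [wait]  node(4,4) S=94.6857 payoff=0.0000 vs cont=0.0000 → 0.0000 [wait]  ⇒ S*(4)=74.3600
t_3: node(3,0) S=62.0341 payoff=18.9859 vs cont=18.7246 → 18.9859 [stop]  node(3,1) S=70.0008 payoff=11.0192 vs cont=10.7579 → 11.0192 [stop]  node(3,2) S=78.9906 payoff=2.0294 vs cont=3.7456 → 3.7456 [wait]  node(3,3) S=89.1350 payoff=0.0000 vs cont=0.4808 → 0.4808 [wait]  ⇒ S*(3)=70.0008
t_2: node(2,0) S=65.8972 payoff=15.1228 vs cont=14.8615 → 15.1228 [stop]  node(2,1) S=74.3600 payoff=6.6600 vs cont=7.2741 → 7.2741 [wait]  node(2,2) S=83.9097 payoff=0.0000 vs cont=2.0685 → 2.0685 [wait]  ⇒ S*(2)=65.8972
t_1: node(1,0) S=70.0008 payoff=11.0192 vs cont=11.0711 → 11.0711 [wait]  node(1,1) S=78.9906 payoff=2.0294 vs cont=4.5957 → 4.5957 [wait]  ⇒ S*(1)=-
t_0: node(0,0) S=74.3600 payoff=6.6600 vs cont=7.7329 → 7.7329 [wait]  ⇒ S*(0)=-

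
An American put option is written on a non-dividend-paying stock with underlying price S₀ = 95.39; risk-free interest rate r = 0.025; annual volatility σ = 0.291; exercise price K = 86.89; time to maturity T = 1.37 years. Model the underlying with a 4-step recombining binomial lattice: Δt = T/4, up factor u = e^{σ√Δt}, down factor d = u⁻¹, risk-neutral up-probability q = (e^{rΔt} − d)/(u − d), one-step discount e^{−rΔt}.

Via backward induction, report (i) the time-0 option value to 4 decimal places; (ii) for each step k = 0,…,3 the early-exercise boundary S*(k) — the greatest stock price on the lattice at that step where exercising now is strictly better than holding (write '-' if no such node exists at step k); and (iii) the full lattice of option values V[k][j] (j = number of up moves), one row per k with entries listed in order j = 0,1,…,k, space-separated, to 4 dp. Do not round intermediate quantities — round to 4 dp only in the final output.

params: Δt=0.34250 u=1.18566 d=0.84341 q=0.48265 e^(-rΔt)=0.99147
t_4 payoffs: 38.6224 19.0354 0.0000 0.0000 0.0000
t_3: node(3,0) S=57.2292 payoff=29.6608 vs cont=28.9200 → 29.6608 [stop]  node(3,1) S=80.4528 payoff=6.4372 vs cont=9.7640 → 9.7640 [wait]  node(3,2) S=113.1005 payoff=0.0000 vs cont=0.0000 → 0.0000 [wait]  node(3,3) S=158.9968 payoff=0.0000 vs cont=0.0000 → 0.0000 [wait]  ⇒ S*(3)=57.2292
t_2: node(2,0) S=67.8546 payoff=19.0354 vs cont=19.8866 → 19.8866 [wait]  node(2,1) S=95.3900 payoff=0.0000 vs cont=5.0083 → 5.0083 [wait]  node(2,2) S=134.0993 payoff=0.0000 vs cont=0.0000 → 0.0000 [wait]  ⇒ S*(2)=-
t_1: node(1,0) S=80.4528 payoff=6.4372 vs cont=12.5972 → 12.5972 [wait]  node(1,1) S=113.1005 payoff=0.0000 vs cont=2.5689 → 2.5689 [wait]  ⇒ S*(1)=-
t_0: node(0,0) S=95.3900 payoff=0.0000 vs cont=7.6909 → 7.6909 [wait]  ⇒ S*(0)=-

price = 7.6909
boundary = - - - 57.2292
tree:
7.6909
12.5972 2.5689
19.8866 5.0083 0.0000
29.6608 9.7640 0.0000 0.0000
38.6224 19.0354 0.0000 0.0000 0.0000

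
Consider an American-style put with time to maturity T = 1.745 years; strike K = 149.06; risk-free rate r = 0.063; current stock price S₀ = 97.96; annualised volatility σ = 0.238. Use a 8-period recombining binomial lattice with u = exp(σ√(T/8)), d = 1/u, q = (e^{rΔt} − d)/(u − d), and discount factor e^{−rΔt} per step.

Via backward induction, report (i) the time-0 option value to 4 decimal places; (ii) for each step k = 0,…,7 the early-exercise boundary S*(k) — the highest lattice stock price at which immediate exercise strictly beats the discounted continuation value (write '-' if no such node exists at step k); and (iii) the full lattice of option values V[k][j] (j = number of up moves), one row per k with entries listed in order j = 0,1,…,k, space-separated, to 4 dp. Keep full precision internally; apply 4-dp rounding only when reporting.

params: Δt=0.21813 u=1.11757 d=0.89480 q=0.53435 e^(-rΔt)=0.98635
t_8 payoffs: 108.8016 98.7790 86.2610 70.6267 51.1000 26.7120 0.0000 0.0000 0.0000
t_7: node(7,0) S=44.9915 payoff=104.0685 vs cont=102.0342 → 104.0685 [stop]  node(7,1) S=56.1925 payoff=92.8675 vs cont=90.8331 → 92.8675 [stop]  node(7,2) S=70.1821 payoff=78.8779 vs cont=76.8435 → 78.8779 [stop]  node(7,3) S=87.6546 payoff=61.4054 vs cont=59.3710 → 61.4054 [stop]  node(7,4) S=109.4770 payoff=39.5830 vs cont=37.5487 → 39.5830 [stop]  node(7,5) S=136.7323 payoff=12.3277 vs cont=12.2686 → 12.3277 [stop]  node(7,6) S=170.7730 payoff=0.0000 vs cont=0.0000 → 0.0000 [wait]  node(7,7) S=213.2884 payoff=0.0000 vs cont=0.0000 → 0.0000 [wait]  ⇒ S*(7)=136.7323
t_6: node(6,0) S=50.2810 payoff=98.7790 vs cont=96.7446 → 98.7790 [stop]  node(6,1) S=62.7990 payoff=86.2610 vs cont=84.2267 → 86.2610 [stop]  node(6,2) S=78.4333 payoff=70.6267 vs cont=68.5923 → 70.6267 [stop]  node(6,3) S=97.9600 payoff=51.1000 vs cont=49.0656 → 51.1000 [stop]  node(6,4) S=122.3480 payoff=26.7120 vs cont=24.6776 → 26.7120 [stop]  node(6,5) S=152.8076 payoff=0.0000 vs cont=5.6620 → 5.6620 [wait]  node(6,6) S=190.8505 payoff=0.0000 vs cont=0.0000 → 0.0000 [wait]  ⇒ S*(6)=122.3480
t_5: node(5,0) S=56.1925 payoff=92.8675 vs cont=90.8331 → 92.8675 [stop]  node(5,1) S=70.1821 payoff=78.8779 vs cont=76.8435 → 78.8779 [stop]  node(5,2) S=87.6546 payoff=61.4054 vs cont=59.3710 → 61.4054 [stop]  node(5,3) S=109.4770 payoff=39.5830 vs cont=37.5487 → 39.5830 [stop]  node(5,4) S=136.7323 payoff=12.3277 vs cont=15.2528 → 15.2528 [wait]  node(5,5) S=170.7730 payoff=0.0000 vs cont=2.6005 → 2.6005 [wait]  ⇒ S*(5)=109.4770
t_4: node(4,0) S=62.7990 payoff=86.2610 vs cont=84.2267 → 86.2610 [stop]  node(4,1) S=78.4333 payoff=70.6267 vs cont=68.5923 → 70.6267 [stop]  node(4,2) S=97.9600 payoff=51.1000 vs cont=49.0656 → 51.1000 [stop]  node(4,3) S=122.3480 payoff=26.7120 vs cont=26.2193 → 26.7120 [stop]  node(4,4) S=152.8076 payoff=0.0000 vs cont=8.3762 → 8.3762 [wait]  ⇒ S*(4)=122.3480
t_3: node(3,0) S=70.1821 payoff=78.8779 vs cont=76.8435 → 78.8779 [stop]  node(3,1) S=87.6546 payoff=61.4054 vs cont=59.3710 → 61.4054 [stop]  node(3,2) S=109.4770 payoff=39.5830 vs cont=37.5487 → 39.5830 [stop]  node(3,3) S=136.7323 payoff=12.3277 vs cont=16.6833 → 16.6833 [wait]  ⇒ S*(3)=109.4770
t_2: node(2,0) S=78.4333 payoff=70.6267 vs cont=68.5923 → 70.6267 [stop]  node(2,1) S=97.9600 payoff=51.1000 vs cont=49.0656 → 51.1000 [stop]  node(2,2) S=122.3480 payoff=26.7120 vs cont=26.9733 → 26.9733 [wait]  ⇒ S*(2)=97.9600
t_1: node(1,0) S=87.6546 payoff=61.4054 vs cont=59.3710 → 61.4054 [stop]  node(1,1) S=109.4770 payoff=39.5830 vs cont=37.6864 → 39.5830 [stop]  ⇒ S*(1)=109.4770
t_0: node(0,0) S=97.9600 payoff=51.1000 vs cont=49.0656 → 51.1000 [stop]  ⇒ S*(0)=97.9600

price = 51.1000
boundary = 97.9600 109.4770 97.9600 109.4770 122.3480 109.4770 122.3480 136.7323
tree:
51.1000
61.4054 39.5830
70.6267 51.1000 26.9733
78.8779 61.4054 39.5830 16.6833
86.2610 70.6267 51.1000 26.7120 8.3762
92.8675 78.8779 61.4054 39.5830 15.2528 2.6005
98.7790 86.2610 70.6267 51.1000 26.7120 5.6620 0.0000
104.0685 92.8675 78.8779 61.4054 39.5830 12.3277 0.0000 0.0000
108.8016 98.7790 86.2610 70.6267 51.1000 26.7120 0.0000 0.0000 0.0000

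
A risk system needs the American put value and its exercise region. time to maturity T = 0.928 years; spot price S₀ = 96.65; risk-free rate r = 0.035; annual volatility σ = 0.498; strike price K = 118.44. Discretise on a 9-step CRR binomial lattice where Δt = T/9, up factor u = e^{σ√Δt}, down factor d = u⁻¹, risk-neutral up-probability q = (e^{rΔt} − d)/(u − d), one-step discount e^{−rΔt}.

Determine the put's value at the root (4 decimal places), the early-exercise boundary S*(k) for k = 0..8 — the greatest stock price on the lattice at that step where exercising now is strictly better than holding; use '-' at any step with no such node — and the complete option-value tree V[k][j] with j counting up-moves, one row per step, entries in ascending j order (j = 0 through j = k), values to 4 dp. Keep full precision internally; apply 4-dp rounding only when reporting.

price = 31.0247
boundary = - - - 59.8211 50.9807 59.8211 70.1946 82.3669 96.6500
tree:
31.0247
39.5074 21.7493
48.8670 29.3137 13.4327
58.6189 38.3050 19.4546 6.7820
67.4593 48.3211 27.3657 10.7315 2.4047
74.9933 58.6189 37.1427 16.6107 4.2202 0.3872
81.4139 67.4593 48.2454 24.9759 7.3565 0.7351 0.0000
86.8857 74.9933 58.6189 36.0731 12.7219 1.3956 0.0000 0.0000
91.5489 81.4139 67.4593 48.2454 21.7900 2.6495 0.0000 0.0000 0.0000
95.5229 86.8857 74.9933 58.6189 36.0731 5.0301 0.0000 0.0000 0.0000 0.0000

Δt=0.10311  u=1.17341  d=0.85222  q=0.47136  discount=0.99640
step 9 (expiry): payoffs max(K−S,0) = 95.5229 86.8857 74.9933 58.6189 36.0731 5.0301 0.0000 0.0000 0.0000 0.0000
step 8: (k=8,j=0): S=26.8911, (K−S)⁺=91.5489, hold=91.1222 ⇒ V=91.5489 exercise | (k=8,j=1): S=37.0261, (K−S)⁺=81.4139, hold=80.9873 ⇒ V=81.4139 exercise | (k=8,j=2): S=50.9807, (K−S)⁺=67.4593, hold=67.0327 ⇒ V=67.4593 exercise | (k=8,j=3): S=70.1946, (K−S)⁺=48.2454, hold=47.8187 ⇒ V=48.2454 exercise | (k=8,j=4): S=96.6500, (K−S)⁺=21.7900, hold=21.3633 ⇒ V=21.7900 exercise | (k=8,j=5): S=133.0761, (K−S)⁺=0.0000, hold=2.6495 ⇒ V=2.6495 continue | (k=8,j=6): S=183.2306, (K−S)⁺=0.0000, hold=0.0000 ⇒ V=0.0000 continue | (k=8,j=7): S=252.2878, (K−S)⁺=0.0000, hold=0.0000 ⇒ V=0.0000 continue | (k=8,j=8): S=347.3716, (K−S)⁺=0.0000, hold=0.0000 ⇒ V=0.0000 continue  boundary S*=96.6500
step 7: (k=7,j=0): S=31.5543, (K−S)⁺=86.8857, hold=86.4590 ⇒ V=86.8857 exercise | (k=7,j=1): S=43.4467, (K−S)⁺=74.9933, hold=74.5667 ⇒ V=74.9933 exercise | (k=7,j=2): S=59.8211, (K−S)⁺=58.6189, hold=58.1922 ⇒ V=58.6189 exercise | (k=7,j=3): S=82.3669, (K−S)⁺=36.0731, hold=35.6464 ⇒ V=36.0731 exercise | (k=7,j=4): S=113.4099, (K−S)⁺=5.0301, hold=12.7219 ⇒ V=12.7219 continue | (k=7,j=5): S=156.1525, (K−S)⁺=0.0000, hold=1.3956 ⇒ V=1.3956 continue | (k=7,j=6): S=215.0043, (K−S)⁺=0.0000, hold=0.0000 ⇒ V=0.0000 continue | (k=7,j=7): S=296.0365, (K−S)⁺=0.0000, hold=0.0000 ⇒ V=0.0000 continue  boundary S*=82.3669
step 6: (k=6,j=0): S=37.0261, (K−S)⁺=81.4139, hold=80.9873 ⇒ V=81.4139 exercise | (k=6,j=1): S=50.9807, (K−S)⁺=67.4593, hold=67.0327 ⇒ V=67.4593 exercise | (k=6,j=2): S=70.1946, (K−S)⁺=48.2454, hold=47.8187 ⇒ V=48.2454 exercise | (k=6,j=3): S=96.6500, (K−S)⁺=21.7900, hold=24.9759 ⇒ V=24.9759 continue | (k=6,j=4): S=133.0761, (K−S)⁺=0.0000, hold=7.3565 ⇒ V=7.3565 continue | (k=6,j=5): S=183.2306, (K−S)⁺=0.0000, hold=0.7351 ⇒ V=0.7351 continue | (k=6,j=6): S=252.2878, (K−S)⁺=0.0000, hold=0.0000 ⇒ V=0.0000 continue  boundary S*=70.1946
step 5: (k=5,j=0): S=43.4467, (K−S)⁺=74.9933, hold=74.5667 ⇒ V=74.9933 exercise | (k=5,j=1): S=59.8211, (K−S)⁺=58.6189, hold=58.1922 ⇒ V=58.6189 exercise | (k=5,j=2): S=82.3669, (K−S)⁺=36.0731, hold=37.1427 ⇒ V=37.1427 continue | (k=5,j=3): S=113.4099, (K−S)⁺=5.0301, hold=16.6107 ⇒ V=16.6107 continue | (k=5,j=4): S=156.1525, (K−S)⁺=0.0000, hold=4.2202 ⇒ V=4.2202 continue | (k=5,j=5): S=215.0043, (K−S)⁺=0.0000, hold=0.3872 ⇒ V=0.3872 continue  boundary S*=59.8211
step 4: (k=4,j=0): S=50.9807, (K−S)⁺=67.4593, hold=67.0327 ⇒ V=67.4593 exercise | (k=4,j=1): S=70.1946, (K−S)⁺=48.2454, hold=48.3211 ⇒ V=48.3211 continue | (k=4,j=2): S=96.6500, (K−S)⁺=21.7900, hold=27.3657 ⇒ V=27.3657 continue | (k=4,j=3): S=133.0761, (K−S)⁺=0.0000, hold=10.7315 ⇒ V=10.7315 continue | (k=4,j=4): S=183.2306, (K−S)⁺=0.0000, hold=2.4047 ⇒ V=2.4047 continue  boundary S*=50.9807
step 3: (k=3,j=0): S=59.8211, (K−S)⁺=58.6189, hold=58.2278 ⇒ V=58.6189 exercise | (k=3,j=1): S=82.3669, (K−S)⁺=36.0731, hold=38.3050 ⇒ V=38.3050 continue | (k=3,j=2): S=113.4099, (K−S)⁺=5.0301, hold=19.4546 ⇒ V=19.4546 continue | (k=3,j=3): S=156.1525, (K−S)⁺=0.0000, hold=6.7820 ⇒ V=6.7820 continue  boundary S*=59.8211
step 2: (k=2,j=0): S=70.1946, (K−S)⁺=48.2454, hold=48.8670 ⇒ V=48.8670 continue | (k=2,j=1): S=96.6500, (K−S)⁺=21.7900, hold=29.3137 ⇒ V=29.3137 continue | (k=2,j=2): S=133.0761, (K−S)⁺=0.0000, hold=13.4327 ⇒ V=13.4327 continue  boundary S*=-
step 1: (k=1,j=0): S=82.3669, (K−S)⁺=36.0731, hold=39.5074 ⇒ V=39.5074 continue | (k=1,j=1): S=113.4099, (K−S)⁺=5.0301, hold=21.7493 ⇒ V=21.7493 continue  boundary S*=-
step 0: (k=0,j=0): S=96.6500, (K−S)⁺=21.7900, hold=31.0247 ⇒ V=31.0247 continue  boundary S*=-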